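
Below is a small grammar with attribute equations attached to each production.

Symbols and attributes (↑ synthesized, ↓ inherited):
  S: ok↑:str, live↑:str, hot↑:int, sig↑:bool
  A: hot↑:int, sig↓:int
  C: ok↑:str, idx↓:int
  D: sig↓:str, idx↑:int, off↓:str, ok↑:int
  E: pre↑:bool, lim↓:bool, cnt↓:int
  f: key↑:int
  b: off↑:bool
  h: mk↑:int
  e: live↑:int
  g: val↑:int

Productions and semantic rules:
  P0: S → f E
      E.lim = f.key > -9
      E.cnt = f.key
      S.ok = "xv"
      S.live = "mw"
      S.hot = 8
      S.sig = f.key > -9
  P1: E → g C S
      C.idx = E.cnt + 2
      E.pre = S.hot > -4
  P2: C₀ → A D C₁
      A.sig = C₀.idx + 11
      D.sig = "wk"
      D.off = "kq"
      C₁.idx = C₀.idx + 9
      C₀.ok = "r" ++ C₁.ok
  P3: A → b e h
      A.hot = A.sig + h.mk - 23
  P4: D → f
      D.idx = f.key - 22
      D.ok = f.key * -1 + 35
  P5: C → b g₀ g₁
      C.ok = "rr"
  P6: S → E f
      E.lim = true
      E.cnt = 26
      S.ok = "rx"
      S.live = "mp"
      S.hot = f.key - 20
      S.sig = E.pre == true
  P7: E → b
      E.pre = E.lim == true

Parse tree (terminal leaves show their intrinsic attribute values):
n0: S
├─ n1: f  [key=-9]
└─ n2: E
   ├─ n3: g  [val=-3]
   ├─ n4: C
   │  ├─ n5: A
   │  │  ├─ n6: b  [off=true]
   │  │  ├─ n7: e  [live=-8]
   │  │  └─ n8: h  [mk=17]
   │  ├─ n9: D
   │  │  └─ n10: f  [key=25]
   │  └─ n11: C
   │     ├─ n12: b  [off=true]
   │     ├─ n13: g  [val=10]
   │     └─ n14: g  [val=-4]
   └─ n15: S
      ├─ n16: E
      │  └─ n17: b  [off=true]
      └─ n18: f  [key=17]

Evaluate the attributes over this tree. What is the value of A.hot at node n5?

1. n1.key = -9  [terminal]
2. n2.lim = false  [f.key > -9]
3. n2.cnt = -9  [f.key]
4. n3.val = -3  [terminal]
5. n4.idx = -7  [E.cnt + 2]
6. n5.sig = 4  [C₀.idx + 11]
7. n6.off = true  [terminal]
8. n7.live = -8  [terminal]
9. n8.mk = 17  [terminal]
10. n5.hot = -2  [A.sig + h.mk - 23]
11. n9.sig = "wk"  ["wk"]
12. n9.off = "kq"  ["kq"]
13. n10.key = 25  [terminal]
14. n9.idx = 3  [f.key - 22]
15. n9.ok = 10  [f.key * -1 + 35]
16. n11.idx = 2  [C₀.idx + 9]
17. n12.off = true  [terminal]
18. n13.val = 10  [terminal]
19. n14.val = -4  [terminal]
20. n11.ok = "rr"  ["rr"]
21. n4.ok = "rrr"  ["r" ++ C₁.ok]
22. n16.lim = true  [true]
23. n16.cnt = 26  [26]
24. n17.off = true  [terminal]
25. n16.pre = true  [E.lim == true]
26. n18.key = 17  [terminal]
27. n15.ok = "rx"  ["rx"]
28. n15.live = "mp"  ["mp"]
29. n15.hot = -3  [f.key - 20]
30. n15.sig = true  [E.pre == true]
31. n2.pre = true  [S.hot > -4]
32. n0.ok = "xv"  ["xv"]
33. n0.live = "mw"  ["mw"]
34. n0.hot = 8  [8]
35. n0.sig = false  [f.key > -9]

-2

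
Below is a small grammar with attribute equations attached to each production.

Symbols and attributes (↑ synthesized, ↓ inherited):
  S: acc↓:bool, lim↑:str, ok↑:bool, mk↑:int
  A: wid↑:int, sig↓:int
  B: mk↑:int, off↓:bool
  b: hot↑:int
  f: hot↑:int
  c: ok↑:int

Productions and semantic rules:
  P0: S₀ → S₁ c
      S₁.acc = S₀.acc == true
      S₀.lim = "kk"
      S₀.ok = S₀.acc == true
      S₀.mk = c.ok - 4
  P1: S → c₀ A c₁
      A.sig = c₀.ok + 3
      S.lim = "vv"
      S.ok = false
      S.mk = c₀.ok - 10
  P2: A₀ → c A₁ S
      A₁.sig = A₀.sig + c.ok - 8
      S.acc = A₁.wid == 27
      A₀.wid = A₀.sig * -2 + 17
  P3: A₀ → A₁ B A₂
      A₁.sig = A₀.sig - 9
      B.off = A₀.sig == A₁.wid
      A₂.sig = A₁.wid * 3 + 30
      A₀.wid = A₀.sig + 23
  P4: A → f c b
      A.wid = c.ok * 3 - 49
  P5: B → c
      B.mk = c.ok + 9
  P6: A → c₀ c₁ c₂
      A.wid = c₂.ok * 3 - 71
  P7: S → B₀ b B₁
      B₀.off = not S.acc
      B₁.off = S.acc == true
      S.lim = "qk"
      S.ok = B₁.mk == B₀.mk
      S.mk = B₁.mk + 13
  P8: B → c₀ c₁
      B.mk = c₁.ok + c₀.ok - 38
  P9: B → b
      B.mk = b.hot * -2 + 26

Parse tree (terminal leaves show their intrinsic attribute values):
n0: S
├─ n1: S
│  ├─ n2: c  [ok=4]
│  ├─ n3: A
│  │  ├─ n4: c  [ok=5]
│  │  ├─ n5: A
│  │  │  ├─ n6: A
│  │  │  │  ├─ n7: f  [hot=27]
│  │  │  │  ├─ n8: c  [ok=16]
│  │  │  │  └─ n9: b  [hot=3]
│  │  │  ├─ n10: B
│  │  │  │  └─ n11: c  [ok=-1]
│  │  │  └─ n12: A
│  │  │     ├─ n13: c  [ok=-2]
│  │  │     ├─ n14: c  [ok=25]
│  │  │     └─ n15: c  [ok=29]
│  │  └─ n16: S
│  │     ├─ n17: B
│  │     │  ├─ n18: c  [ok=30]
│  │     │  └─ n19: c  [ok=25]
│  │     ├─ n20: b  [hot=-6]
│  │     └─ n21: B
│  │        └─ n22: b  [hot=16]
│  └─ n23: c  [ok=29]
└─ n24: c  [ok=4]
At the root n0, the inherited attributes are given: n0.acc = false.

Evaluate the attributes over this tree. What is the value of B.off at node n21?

1. n0.acc = false  [given at root]
2. n1.acc = false  [S₀.acc == true]
3. n2.ok = 4  [terminal]
4. n3.sig = 7  [c₀.ok + 3]
5. n4.ok = 5  [terminal]
6. n5.sig = 4  [A₀.sig + c.ok - 8]
7. n6.sig = -5  [A₀.sig - 9]
8. n7.hot = 27  [terminal]
9. n8.ok = 16  [terminal]
10. n9.hot = 3  [terminal]
11. n6.wid = -1  [c.ok * 3 - 49]
12. n10.off = false  [A₀.sig == A₁.wid]
13. n11.ok = -1  [terminal]
14. n10.mk = 8  [c.ok + 9]
15. n12.sig = 27  [A₁.wid * 3 + 30]
16. n13.ok = -2  [terminal]
17. n14.ok = 25  [terminal]
18. n15.ok = 29  [terminal]
19. n12.wid = 16  [c₂.ok * 3 - 71]
20. n5.wid = 27  [A₀.sig + 23]
21. n16.acc = true  [A₁.wid == 27]
22. n17.off = false  [not S.acc]
23. n18.ok = 30  [terminal]
24. n19.ok = 25  [terminal]
25. n17.mk = 17  [c₁.ok + c₀.ok - 38]
26. n20.hot = -6  [terminal]
27. n21.off = true  [S.acc == true]
28. n22.hot = 16  [terminal]
29. n21.mk = -6  [b.hot * -2 + 26]
30. n16.lim = "qk"  ["qk"]
31. n16.ok = false  [B₁.mk == B₀.mk]
32. n16.mk = 7  [B₁.mk + 13]
33. n3.wid = 3  [A₀.sig * -2 + 17]
34. n23.ok = 29  [terminal]
35. n1.lim = "vv"  ["vv"]
36. n1.ok = false  [false]
37. n1.mk = -6  [c₀.ok - 10]
38. n24.ok = 4  [terminal]
39. n0.lim = "kk"  ["kk"]
40. n0.ok = false  [S₀.acc == true]
41. n0.mk = 0  [c.ok - 4]

true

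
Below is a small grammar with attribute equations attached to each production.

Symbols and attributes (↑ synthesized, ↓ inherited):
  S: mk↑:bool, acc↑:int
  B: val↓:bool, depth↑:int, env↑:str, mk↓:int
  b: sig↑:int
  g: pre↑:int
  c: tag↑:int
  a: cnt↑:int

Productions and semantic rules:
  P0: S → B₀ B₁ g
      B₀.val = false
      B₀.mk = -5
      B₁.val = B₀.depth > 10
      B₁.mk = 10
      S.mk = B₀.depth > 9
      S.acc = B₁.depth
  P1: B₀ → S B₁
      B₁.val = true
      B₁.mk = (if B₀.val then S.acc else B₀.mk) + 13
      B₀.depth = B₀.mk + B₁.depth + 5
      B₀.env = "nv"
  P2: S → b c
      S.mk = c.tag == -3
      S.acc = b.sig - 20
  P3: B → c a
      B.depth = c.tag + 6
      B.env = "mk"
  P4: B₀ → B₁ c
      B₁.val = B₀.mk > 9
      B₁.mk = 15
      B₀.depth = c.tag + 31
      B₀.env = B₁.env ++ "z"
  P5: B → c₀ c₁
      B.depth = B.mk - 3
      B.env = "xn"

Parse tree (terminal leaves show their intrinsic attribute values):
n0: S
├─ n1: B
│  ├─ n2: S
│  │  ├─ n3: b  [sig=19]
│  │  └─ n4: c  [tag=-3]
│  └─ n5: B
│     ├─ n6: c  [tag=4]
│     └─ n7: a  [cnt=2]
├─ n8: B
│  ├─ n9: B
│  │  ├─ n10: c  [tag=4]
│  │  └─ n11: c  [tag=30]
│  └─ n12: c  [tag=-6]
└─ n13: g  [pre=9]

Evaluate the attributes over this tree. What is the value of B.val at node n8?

1. n1.val = false  [false]
2. n1.mk = -5  [-5]
3. n3.sig = 19  [terminal]
4. n4.tag = -3  [terminal]
5. n2.mk = true  [c.tag == -3]
6. n2.acc = -1  [b.sig - 20]
7. n5.val = true  [true]
8. n5.mk = 8  [(if B₀.val then S.acc else B₀.mk) + 13]
9. n6.tag = 4  [terminal]
10. n7.cnt = 2  [terminal]
11. n5.depth = 10  [c.tag + 6]
12. n5.env = "mk"  ["mk"]
13. n1.depth = 10  [B₀.mk + B₁.depth + 5]
14. n1.env = "nv"  ["nv"]
15. n8.val = false  [B₀.depth > 10]
16. n8.mk = 10  [10]
17. n9.val = true  [B₀.mk > 9]
18. n9.mk = 15  [15]
19. n10.tag = 4  [terminal]
20. n11.tag = 30  [terminal]
21. n9.depth = 12  [B.mk - 3]
22. n9.env = "xn"  ["xn"]
23. n12.tag = -6  [terminal]
24. n8.depth = 25  [c.tag + 31]
25. n8.env = "xnz"  [B₁.env ++ "z"]
26. n13.pre = 9  [terminal]
27. n0.mk = true  [B₀.depth > 9]
28. n0.acc = 25  [B₁.depth]

false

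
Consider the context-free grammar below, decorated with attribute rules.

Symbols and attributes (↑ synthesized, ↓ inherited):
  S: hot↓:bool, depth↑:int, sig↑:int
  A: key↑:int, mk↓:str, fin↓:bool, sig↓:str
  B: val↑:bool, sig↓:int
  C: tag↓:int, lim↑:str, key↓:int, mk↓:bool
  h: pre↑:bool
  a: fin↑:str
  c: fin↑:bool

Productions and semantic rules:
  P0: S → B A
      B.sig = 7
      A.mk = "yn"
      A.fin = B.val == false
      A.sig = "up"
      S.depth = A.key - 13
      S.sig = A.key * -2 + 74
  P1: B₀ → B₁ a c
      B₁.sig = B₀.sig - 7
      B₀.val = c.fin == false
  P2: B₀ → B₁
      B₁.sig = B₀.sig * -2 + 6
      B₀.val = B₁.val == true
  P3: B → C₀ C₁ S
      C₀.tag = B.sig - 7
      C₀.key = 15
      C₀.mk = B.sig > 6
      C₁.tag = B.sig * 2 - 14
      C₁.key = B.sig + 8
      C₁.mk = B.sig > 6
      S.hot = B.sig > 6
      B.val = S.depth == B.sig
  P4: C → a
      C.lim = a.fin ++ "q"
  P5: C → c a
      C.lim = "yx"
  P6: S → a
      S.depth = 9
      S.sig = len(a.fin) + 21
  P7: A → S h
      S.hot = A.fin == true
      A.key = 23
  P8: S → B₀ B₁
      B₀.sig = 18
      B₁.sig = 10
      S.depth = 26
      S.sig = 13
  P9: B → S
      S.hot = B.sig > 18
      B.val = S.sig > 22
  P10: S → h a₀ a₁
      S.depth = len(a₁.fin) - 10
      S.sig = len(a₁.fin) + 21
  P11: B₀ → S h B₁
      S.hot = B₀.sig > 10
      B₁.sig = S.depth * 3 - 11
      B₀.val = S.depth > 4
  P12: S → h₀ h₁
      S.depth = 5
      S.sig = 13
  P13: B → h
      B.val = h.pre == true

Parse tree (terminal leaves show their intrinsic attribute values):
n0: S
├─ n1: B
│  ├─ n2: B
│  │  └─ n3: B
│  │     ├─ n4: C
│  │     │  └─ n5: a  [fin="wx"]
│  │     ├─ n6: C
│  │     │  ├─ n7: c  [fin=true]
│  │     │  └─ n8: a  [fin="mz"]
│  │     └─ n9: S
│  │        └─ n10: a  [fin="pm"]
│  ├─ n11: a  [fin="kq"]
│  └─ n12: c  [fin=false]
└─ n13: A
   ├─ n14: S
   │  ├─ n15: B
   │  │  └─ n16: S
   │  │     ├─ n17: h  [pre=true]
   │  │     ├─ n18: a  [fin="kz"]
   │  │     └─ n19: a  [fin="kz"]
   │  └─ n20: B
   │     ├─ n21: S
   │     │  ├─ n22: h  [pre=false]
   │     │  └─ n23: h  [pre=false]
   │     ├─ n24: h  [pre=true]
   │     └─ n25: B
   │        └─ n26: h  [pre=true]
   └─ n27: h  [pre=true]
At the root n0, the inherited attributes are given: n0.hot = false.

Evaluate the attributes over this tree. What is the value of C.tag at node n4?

1. n0.hot = false  [given at root]
2. n1.sig = 7  [7]
3. n2.sig = 0  [B₀.sig - 7]
4. n3.sig = 6  [B₀.sig * -2 + 6]
5. n4.tag = -1  [B.sig - 7]
6. n4.key = 15  [15]
7. n4.mk = false  [B.sig > 6]
8. n5.fin = "wx"  [terminal]
9. n4.lim = "wxq"  [a.fin ++ "q"]
10. n6.tag = -2  [B.sig * 2 - 14]
11. n6.key = 14  [B.sig + 8]
12. n6.mk = false  [B.sig > 6]
13. n7.fin = true  [terminal]
14. n8.fin = "mz"  [terminal]
15. n6.lim = "yx"  ["yx"]
16. n9.hot = false  [B.sig > 6]
17. n10.fin = "pm"  [terminal]
18. n9.depth = 9  [9]
19. n9.sig = 23  [len(a.fin) + 21]
20. n3.val = false  [S.depth == B.sig]
21. n2.val = false  [B₁.val == true]
22. n11.fin = "kq"  [terminal]
23. n12.fin = false  [terminal]
24. n1.val = true  [c.fin == false]
25. n13.mk = "yn"  ["yn"]
26. n13.fin = false  [B.val == false]
27. n13.sig = "up"  ["up"]
28. n14.hot = false  [A.fin == true]
29. n15.sig = 18  [18]
30. n16.hot = false  [B.sig > 18]
31. n17.pre = true  [terminal]
32. n18.fin = "kz"  [terminal]
33. n19.fin = "kz"  [terminal]
34. n16.depth = -8  [len(a₁.fin) - 10]
35. n16.sig = 23  [len(a₁.fin) + 21]
36. n15.val = true  [S.sig > 22]
37. n20.sig = 10  [10]
38. n21.hot = false  [B₀.sig > 10]
39. n22.pre = false  [terminal]
40. n23.pre = false  [terminal]
41. n21.depth = 5  [5]
42. n21.sig = 13  [13]
43. n24.pre = true  [terminal]
44. n25.sig = 4  [S.depth * 3 - 11]
45. n26.pre = true  [terminal]
46. n25.val = true  [h.pre == true]
47. n20.val = true  [S.depth > 4]
48. n14.depth = 26  [26]
49. n14.sig = 13  [13]
50. n27.pre = true  [terminal]
51. n13.key = 23  [23]
52. n0.depth = 10  [A.key - 13]
53. n0.sig = 28  [A.key * -2 + 74]

-1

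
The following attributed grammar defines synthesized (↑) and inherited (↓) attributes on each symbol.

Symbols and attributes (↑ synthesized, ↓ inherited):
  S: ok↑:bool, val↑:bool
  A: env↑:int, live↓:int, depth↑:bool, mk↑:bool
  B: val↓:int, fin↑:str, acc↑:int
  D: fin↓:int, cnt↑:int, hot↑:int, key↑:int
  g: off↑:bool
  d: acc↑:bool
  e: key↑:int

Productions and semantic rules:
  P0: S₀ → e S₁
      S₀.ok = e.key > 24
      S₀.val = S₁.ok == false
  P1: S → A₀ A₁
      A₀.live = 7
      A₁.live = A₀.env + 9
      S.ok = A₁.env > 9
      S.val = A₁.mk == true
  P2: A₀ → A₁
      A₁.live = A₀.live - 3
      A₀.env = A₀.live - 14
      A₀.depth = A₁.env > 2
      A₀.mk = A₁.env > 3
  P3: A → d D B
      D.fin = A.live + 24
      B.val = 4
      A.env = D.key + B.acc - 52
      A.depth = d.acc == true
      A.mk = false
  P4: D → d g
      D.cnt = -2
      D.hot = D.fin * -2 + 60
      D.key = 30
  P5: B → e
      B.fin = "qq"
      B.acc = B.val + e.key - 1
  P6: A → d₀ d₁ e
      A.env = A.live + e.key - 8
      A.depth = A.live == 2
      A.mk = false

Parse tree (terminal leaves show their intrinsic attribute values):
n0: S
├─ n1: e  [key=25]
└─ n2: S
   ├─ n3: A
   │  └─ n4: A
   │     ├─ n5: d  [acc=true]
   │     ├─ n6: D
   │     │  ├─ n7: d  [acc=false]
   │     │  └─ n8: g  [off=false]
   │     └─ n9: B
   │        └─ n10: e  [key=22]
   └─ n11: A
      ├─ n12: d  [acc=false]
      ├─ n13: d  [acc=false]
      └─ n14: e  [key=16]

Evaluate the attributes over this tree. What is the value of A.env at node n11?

10

1. n1.key = 25  [terminal]
2. n3.live = 7  [7]
3. n4.live = 4  [A₀.live - 3]
4. n5.acc = true  [terminal]
5. n6.fin = 28  [A.live + 24]
6. n7.acc = false  [terminal]
7. n8.off = false  [terminal]
8. n6.cnt = -2  [-2]
9. n6.hot = 4  [D.fin * -2 + 60]
10. n6.key = 30  [30]
11. n9.val = 4  [4]
12. n10.key = 22  [terminal]
13. n9.fin = "qq"  ["qq"]
14. n9.acc = 25  [B.val + e.key - 1]
15. n4.env = 3  [D.key + B.acc - 52]
16. n4.depth = true  [d.acc == true]
17. n4.mk = false  [false]
18. n3.env = -7  [A₀.live - 14]
19. n3.depth = true  [A₁.env > 2]
20. n3.mk = false  [A₁.env > 3]
21. n11.live = 2  [A₀.env + 9]
22. n12.acc = false  [terminal]
23. n13.acc = false  [terminal]
24. n14.key = 16  [terminal]
25. n11.env = 10  [A.live + e.key - 8]
26. n11.depth = true  [A.live == 2]
27. n11.mk = false  [false]
28. n2.ok = true  [A₁.env > 9]
29. n2.val = false  [A₁.mk == true]
30. n0.ok = true  [e.key > 24]
31. n0.val = false  [S₁.ok == false]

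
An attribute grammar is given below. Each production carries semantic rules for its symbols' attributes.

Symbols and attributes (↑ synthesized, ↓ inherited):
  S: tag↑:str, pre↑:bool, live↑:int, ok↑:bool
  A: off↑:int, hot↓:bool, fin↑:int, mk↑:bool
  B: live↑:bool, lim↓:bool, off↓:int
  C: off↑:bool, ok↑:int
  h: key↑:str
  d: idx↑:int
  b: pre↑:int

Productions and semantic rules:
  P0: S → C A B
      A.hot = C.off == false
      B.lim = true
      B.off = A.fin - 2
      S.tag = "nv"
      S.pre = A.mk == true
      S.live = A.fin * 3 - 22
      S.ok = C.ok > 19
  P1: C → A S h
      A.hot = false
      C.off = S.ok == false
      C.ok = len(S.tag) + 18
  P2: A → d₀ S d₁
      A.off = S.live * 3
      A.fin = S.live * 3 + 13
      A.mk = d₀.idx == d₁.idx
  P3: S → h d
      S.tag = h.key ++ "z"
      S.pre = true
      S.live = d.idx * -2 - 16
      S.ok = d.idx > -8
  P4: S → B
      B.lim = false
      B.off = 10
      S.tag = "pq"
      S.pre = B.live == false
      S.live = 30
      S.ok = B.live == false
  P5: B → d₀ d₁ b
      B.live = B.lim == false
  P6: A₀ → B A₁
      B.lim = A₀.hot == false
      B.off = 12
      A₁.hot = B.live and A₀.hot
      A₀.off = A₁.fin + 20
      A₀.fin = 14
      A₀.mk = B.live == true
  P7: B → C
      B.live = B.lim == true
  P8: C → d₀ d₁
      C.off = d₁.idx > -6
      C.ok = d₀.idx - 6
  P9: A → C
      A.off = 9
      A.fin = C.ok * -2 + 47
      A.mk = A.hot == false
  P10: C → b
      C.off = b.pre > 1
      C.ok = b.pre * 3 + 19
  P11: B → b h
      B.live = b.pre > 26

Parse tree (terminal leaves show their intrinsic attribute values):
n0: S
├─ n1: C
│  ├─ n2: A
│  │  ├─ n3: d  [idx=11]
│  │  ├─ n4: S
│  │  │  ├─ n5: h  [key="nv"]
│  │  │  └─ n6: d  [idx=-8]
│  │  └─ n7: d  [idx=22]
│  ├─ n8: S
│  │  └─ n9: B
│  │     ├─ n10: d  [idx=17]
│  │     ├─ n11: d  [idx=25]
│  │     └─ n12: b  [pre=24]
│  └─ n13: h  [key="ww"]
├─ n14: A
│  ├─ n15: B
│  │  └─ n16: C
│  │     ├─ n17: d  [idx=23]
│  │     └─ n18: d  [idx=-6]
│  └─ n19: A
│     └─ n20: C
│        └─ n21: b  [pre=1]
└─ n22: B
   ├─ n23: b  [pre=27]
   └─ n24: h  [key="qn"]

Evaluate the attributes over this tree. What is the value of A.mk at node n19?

1. n2.hot = false  [false]
2. n3.idx = 11  [terminal]
3. n5.key = "nv"  [terminal]
4. n6.idx = -8  [terminal]
5. n4.tag = "nvz"  [h.key ++ "z"]
6. n4.pre = true  [true]
7. n4.live = 0  [d.idx * -2 - 16]
8. n4.ok = false  [d.idx > -8]
9. n7.idx = 22  [terminal]
10. n2.off = 0  [S.live * 3]
11. n2.fin = 13  [S.live * 3 + 13]
12. n2.mk = false  [d₀.idx == d₁.idx]
13. n9.lim = false  [false]
14. n9.off = 10  [10]
15. n10.idx = 17  [terminal]
16. n11.idx = 25  [terminal]
17. n12.pre = 24  [terminal]
18. n9.live = true  [B.lim == false]
19. n8.tag = "pq"  ["pq"]
20. n8.pre = false  [B.live == false]
21. n8.live = 30  [30]
22. n8.ok = false  [B.live == false]
23. n13.key = "ww"  [terminal]
24. n1.off = true  [S.ok == false]
25. n1.ok = 20  [len(S.tag) + 18]
26. n14.hot = false  [C.off == false]
27. n15.lim = true  [A₀.hot == false]
28. n15.off = 12  [12]
29. n17.idx = 23  [terminal]
30. n18.idx = -6  [terminal]
31. n16.off = false  [d₁.idx > -6]
32. n16.ok = 17  [d₀.idx - 6]
33. n15.live = true  [B.lim == true]
34. n19.hot = false  [B.live and A₀.hot]
35. n21.pre = 1  [terminal]
36. n20.off = false  [b.pre > 1]
37. n20.ok = 22  [b.pre * 3 + 19]
38. n19.off = 9  [9]
39. n19.fin = 3  [C.ok * -2 + 47]
40. n19.mk = true  [A.hot == false]
41. n14.off = 23  [A₁.fin + 20]
42. n14.fin = 14  [14]
43. n14.mk = true  [B.live == true]
44. n22.lim = true  [true]
45. n22.off = 12  [A.fin - 2]
46. n23.pre = 27  [terminal]
47. n24.key = "qn"  [terminal]
48. n22.live = true  [b.pre > 26]
49. n0.tag = "nv"  ["nv"]
50. n0.pre = true  [A.mk == true]
51. n0.live = 20  [A.fin * 3 - 22]
52. n0.ok = true  [C.ok > 19]

true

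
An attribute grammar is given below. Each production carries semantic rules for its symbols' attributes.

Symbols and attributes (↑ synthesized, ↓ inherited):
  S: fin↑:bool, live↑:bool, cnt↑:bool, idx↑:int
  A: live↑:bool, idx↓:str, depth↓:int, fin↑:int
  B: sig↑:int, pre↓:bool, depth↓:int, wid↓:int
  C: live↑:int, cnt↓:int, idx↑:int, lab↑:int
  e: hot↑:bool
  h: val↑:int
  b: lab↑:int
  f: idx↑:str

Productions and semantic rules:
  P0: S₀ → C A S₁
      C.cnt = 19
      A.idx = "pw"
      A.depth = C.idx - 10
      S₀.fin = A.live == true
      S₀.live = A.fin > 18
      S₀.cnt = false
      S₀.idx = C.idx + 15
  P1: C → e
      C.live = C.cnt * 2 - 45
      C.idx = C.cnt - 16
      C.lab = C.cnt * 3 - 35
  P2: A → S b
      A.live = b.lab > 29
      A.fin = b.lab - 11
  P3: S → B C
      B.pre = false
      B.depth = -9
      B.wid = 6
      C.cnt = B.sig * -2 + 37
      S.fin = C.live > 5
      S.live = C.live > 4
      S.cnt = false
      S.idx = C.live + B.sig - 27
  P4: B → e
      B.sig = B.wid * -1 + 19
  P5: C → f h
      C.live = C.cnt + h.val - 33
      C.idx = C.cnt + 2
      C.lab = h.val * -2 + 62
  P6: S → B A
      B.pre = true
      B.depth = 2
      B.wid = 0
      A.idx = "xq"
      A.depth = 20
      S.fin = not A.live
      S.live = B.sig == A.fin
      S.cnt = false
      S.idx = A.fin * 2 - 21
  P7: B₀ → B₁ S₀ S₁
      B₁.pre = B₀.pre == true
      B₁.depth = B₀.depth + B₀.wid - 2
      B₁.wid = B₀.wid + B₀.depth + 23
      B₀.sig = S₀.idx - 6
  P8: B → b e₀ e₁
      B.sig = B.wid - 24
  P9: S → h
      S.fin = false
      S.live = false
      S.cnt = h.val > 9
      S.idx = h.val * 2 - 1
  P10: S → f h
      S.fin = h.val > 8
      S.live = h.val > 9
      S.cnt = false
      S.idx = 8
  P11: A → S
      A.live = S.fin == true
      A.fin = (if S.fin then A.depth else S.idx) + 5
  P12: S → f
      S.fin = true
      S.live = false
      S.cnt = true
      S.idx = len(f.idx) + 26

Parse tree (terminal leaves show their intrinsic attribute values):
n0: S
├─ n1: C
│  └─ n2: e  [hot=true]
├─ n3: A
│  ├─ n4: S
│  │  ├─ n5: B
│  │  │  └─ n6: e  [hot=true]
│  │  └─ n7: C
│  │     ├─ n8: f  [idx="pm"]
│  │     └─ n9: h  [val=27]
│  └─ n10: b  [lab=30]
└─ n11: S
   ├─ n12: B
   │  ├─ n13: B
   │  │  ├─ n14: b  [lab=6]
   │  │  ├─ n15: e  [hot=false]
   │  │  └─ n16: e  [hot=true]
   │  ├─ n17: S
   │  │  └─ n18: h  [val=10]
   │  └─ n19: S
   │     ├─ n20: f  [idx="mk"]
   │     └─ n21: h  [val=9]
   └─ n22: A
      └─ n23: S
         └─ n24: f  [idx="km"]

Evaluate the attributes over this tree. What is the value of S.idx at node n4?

-9

1. n1.cnt = 19  [19]
2. n2.hot = true  [terminal]
3. n1.live = -7  [C.cnt * 2 - 45]
4. n1.idx = 3  [C.cnt - 16]
5. n1.lab = 22  [C.cnt * 3 - 35]
6. n3.idx = "pw"  ["pw"]
7. n3.depth = -7  [C.idx - 10]
8. n5.pre = false  [false]
9. n5.depth = -9  [-9]
10. n5.wid = 6  [6]
11. n6.hot = true  [terminal]
12. n5.sig = 13  [B.wid * -1 + 19]
13. n7.cnt = 11  [B.sig * -2 + 37]
14. n8.idx = "pm"  [terminal]
15. n9.val = 27  [terminal]
16. n7.live = 5  [C.cnt + h.val - 33]
17. n7.idx = 13  [C.cnt + 2]
18. n7.lab = 8  [h.val * -2 + 62]
19. n4.fin = false  [C.live > 5]
20. n4.live = true  [C.live > 4]
21. n4.cnt = false  [false]
22. n4.idx = -9  [C.live + B.sig - 27]
23. n10.lab = 30  [terminal]
24. n3.live = true  [b.lab > 29]
25. n3.fin = 19  [b.lab - 11]
26. n12.pre = true  [true]
27. n12.depth = 2  [2]
28. n12.wid = 0  [0]
29. n13.pre = true  [B₀.pre == true]
30. n13.depth = 0  [B₀.depth + B₀.wid - 2]
31. n13.wid = 25  [B₀.wid + B₀.depth + 23]
32. n14.lab = 6  [terminal]
33. n15.hot = false  [terminal]
34. n16.hot = true  [terminal]
35. n13.sig = 1  [B.wid - 24]
36. n18.val = 10  [terminal]
37. n17.fin = false  [false]
38. n17.live = false  [false]
39. n17.cnt = true  [h.val > 9]
40. n17.idx = 19  [h.val * 2 - 1]
41. n20.idx = "mk"  [terminal]
42. n21.val = 9  [terminal]
43. n19.fin = true  [h.val > 8]
44. n19.live = false  [h.val > 9]
45. n19.cnt = false  [false]
46. n19.idx = 8  [8]
47. n12.sig = 13  [S₀.idx - 6]
48. n22.idx = "xq"  ["xq"]
49. n22.depth = 20  [20]
50. n24.idx = "km"  [terminal]
51. n23.fin = true  [true]
52. n23.live = false  [false]
53. n23.cnt = true  [true]
54. n23.idx = 28  [len(f.idx) + 26]
55. n22.live = true  [S.fin == true]
56. n22.fin = 25  [(if S.fin then A.depth else S.idx) + 5]
57. n11.fin = false  [not A.live]
58. n11.live = false  [B.sig == A.fin]
59. n11.cnt = false  [false]
60. n11.idx = 29  [A.fin * 2 - 21]
61. n0.fin = true  [A.live == true]
62. n0.live = true  [A.fin > 18]
63. n0.cnt = false  [false]
64. n0.idx = 18  [C.idx + 15]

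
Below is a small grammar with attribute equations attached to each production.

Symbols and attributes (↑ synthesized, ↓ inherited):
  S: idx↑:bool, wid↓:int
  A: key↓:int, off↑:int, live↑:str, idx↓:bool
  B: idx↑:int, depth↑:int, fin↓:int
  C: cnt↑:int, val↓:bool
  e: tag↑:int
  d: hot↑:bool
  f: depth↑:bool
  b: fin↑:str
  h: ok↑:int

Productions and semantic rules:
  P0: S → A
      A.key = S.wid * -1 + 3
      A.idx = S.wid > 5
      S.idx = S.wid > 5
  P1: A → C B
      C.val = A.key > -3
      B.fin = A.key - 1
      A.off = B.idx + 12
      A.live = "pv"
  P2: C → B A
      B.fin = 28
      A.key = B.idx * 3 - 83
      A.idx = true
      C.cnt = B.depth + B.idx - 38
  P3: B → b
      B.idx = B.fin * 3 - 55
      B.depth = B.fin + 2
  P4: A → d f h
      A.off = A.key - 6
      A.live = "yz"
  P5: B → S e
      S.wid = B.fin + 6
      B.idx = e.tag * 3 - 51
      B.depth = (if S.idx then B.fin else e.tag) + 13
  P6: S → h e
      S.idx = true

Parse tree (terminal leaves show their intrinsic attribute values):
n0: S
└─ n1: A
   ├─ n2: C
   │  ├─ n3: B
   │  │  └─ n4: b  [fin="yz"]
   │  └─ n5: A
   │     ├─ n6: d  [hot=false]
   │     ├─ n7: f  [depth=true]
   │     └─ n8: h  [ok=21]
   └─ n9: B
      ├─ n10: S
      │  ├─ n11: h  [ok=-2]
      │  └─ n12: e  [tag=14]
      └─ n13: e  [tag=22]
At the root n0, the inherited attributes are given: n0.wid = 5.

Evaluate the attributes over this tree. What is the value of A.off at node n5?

-2

1. n0.wid = 5  [given at root]
2. n1.key = -2  [S.wid * -1 + 3]
3. n1.idx = false  [S.wid > 5]
4. n2.val = true  [A.key > -3]
5. n3.fin = 28  [28]
6. n4.fin = "yz"  [terminal]
7. n3.idx = 29  [B.fin * 3 - 55]
8. n3.depth = 30  [B.fin + 2]
9. n5.key = 4  [B.idx * 3 - 83]
10. n5.idx = true  [true]
11. n6.hot = false  [terminal]
12. n7.depth = true  [terminal]
13. n8.ok = 21  [terminal]
14. n5.off = -2  [A.key - 6]
15. n5.live = "yz"  ["yz"]
16. n2.cnt = 21  [B.depth + B.idx - 38]
17. n9.fin = -3  [A.key - 1]
18. n10.wid = 3  [B.fin + 6]
19. n11.ok = -2  [terminal]
20. n12.tag = 14  [terminal]
21. n10.idx = true  [true]
22. n13.tag = 22  [terminal]
23. n9.idx = 15  [e.tag * 3 - 51]
24. n9.depth = 10  [(if S.idx then B.fin else e.tag) + 13]
25. n1.off = 27  [B.idx + 12]
26. n1.live = "pv"  ["pv"]
27. n0.idx = false  [S.wid > 5]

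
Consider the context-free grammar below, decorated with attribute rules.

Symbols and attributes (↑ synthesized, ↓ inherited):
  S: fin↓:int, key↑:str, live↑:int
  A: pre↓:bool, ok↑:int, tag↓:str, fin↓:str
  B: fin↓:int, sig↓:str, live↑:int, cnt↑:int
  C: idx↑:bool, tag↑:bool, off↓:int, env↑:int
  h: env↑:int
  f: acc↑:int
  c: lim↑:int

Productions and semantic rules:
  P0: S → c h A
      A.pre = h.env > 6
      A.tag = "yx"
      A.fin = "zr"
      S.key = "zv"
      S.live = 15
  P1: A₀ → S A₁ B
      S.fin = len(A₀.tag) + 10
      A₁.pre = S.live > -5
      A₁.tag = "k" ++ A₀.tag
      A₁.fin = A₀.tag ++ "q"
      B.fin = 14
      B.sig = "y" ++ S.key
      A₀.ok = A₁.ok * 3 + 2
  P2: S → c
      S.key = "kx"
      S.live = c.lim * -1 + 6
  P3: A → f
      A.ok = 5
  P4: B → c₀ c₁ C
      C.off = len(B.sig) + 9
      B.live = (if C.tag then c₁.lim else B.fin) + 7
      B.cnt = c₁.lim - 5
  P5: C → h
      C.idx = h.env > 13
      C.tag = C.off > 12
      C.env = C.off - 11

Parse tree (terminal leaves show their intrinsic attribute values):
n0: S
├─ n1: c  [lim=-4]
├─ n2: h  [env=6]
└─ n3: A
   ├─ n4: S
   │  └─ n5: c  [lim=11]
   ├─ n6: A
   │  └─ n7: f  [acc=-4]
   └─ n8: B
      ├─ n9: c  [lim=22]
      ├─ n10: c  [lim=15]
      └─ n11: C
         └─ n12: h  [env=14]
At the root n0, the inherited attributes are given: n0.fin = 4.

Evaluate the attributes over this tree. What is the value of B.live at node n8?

21

1. n0.fin = 4  [given at root]
2. n1.lim = -4  [terminal]
3. n2.env = 6  [terminal]
4. n3.pre = false  [h.env > 6]
5. n3.tag = "yx"  ["yx"]
6. n3.fin = "zr"  ["zr"]
7. n4.fin = 12  [len(A₀.tag) + 10]
8. n5.lim = 11  [terminal]
9. n4.key = "kx"  ["kx"]
10. n4.live = -5  [c.lim * -1 + 6]
11. n6.pre = false  [S.live > -5]
12. n6.tag = "kyx"  ["k" ++ A₀.tag]
13. n6.fin = "yxq"  [A₀.tag ++ "q"]
14. n7.acc = -4  [terminal]
15. n6.ok = 5  [5]
16. n8.fin = 14  [14]
17. n8.sig = "ykx"  ["y" ++ S.key]
18. n9.lim = 22  [terminal]
19. n10.lim = 15  [terminal]
20. n11.off = 12  [len(B.sig) + 9]
21. n12.env = 14  [terminal]
22. n11.idx = true  [h.env > 13]
23. n11.tag = false  [C.off > 12]
24. n11.env = 1  [C.off - 11]
25. n8.live = 21  [(if C.tag then c₁.lim else B.fin) + 7]
26. n8.cnt = 10  [c₁.lim - 5]
27. n3.ok = 17  [A₁.ok * 3 + 2]
28. n0.key = "zv"  ["zv"]
29. n0.live = 15  [15]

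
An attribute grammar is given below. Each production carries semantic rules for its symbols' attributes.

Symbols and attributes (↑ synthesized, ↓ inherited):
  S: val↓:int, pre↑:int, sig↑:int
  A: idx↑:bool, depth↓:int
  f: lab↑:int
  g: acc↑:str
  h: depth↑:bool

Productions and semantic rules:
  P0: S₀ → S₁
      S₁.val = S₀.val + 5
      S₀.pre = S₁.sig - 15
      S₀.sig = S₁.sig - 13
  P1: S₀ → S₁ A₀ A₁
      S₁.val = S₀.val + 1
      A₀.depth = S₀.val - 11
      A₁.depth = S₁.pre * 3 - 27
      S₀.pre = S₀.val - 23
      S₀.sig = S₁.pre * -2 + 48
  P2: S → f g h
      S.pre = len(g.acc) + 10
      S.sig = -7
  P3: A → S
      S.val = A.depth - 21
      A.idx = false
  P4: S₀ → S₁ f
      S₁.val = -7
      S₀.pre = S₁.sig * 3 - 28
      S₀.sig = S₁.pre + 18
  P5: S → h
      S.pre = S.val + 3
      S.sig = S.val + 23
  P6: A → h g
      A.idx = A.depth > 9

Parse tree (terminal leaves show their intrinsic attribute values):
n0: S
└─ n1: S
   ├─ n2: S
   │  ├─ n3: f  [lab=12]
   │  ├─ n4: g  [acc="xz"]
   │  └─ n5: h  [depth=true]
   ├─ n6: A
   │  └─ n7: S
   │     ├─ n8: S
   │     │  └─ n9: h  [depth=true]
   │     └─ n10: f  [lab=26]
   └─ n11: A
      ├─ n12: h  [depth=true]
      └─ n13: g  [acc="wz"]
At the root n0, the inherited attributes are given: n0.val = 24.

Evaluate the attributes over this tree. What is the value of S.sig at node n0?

1. n0.val = 24  [given at root]
2. n1.val = 29  [S₀.val + 5]
3. n2.val = 30  [S₀.val + 1]
4. n3.lab = 12  [terminal]
5. n4.acc = "xz"  [terminal]
6. n5.depth = true  [terminal]
7. n2.pre = 12  [len(g.acc) + 10]
8. n2.sig = -7  [-7]
9. n6.depth = 18  [S₀.val - 11]
10. n7.val = -3  [A.depth - 21]
11. n8.val = -7  [-7]
12. n9.depth = true  [terminal]
13. n8.pre = -4  [S.val + 3]
14. n8.sig = 16  [S.val + 23]
15. n10.lab = 26  [terminal]
16. n7.pre = 20  [S₁.sig * 3 - 28]
17. n7.sig = 14  [S₁.pre + 18]
18. n6.idx = false  [false]
19. n11.depth = 9  [S₁.pre * 3 - 27]
20. n12.depth = true  [terminal]
21. n13.acc = "wz"  [terminal]
22. n11.idx = false  [A.depth > 9]
23. n1.pre = 6  [S₀.val - 23]
24. n1.sig = 24  [S₁.pre * -2 + 48]
25. n0.pre = 9  [S₁.sig - 15]
26. n0.sig = 11  [S₁.sig - 13]

11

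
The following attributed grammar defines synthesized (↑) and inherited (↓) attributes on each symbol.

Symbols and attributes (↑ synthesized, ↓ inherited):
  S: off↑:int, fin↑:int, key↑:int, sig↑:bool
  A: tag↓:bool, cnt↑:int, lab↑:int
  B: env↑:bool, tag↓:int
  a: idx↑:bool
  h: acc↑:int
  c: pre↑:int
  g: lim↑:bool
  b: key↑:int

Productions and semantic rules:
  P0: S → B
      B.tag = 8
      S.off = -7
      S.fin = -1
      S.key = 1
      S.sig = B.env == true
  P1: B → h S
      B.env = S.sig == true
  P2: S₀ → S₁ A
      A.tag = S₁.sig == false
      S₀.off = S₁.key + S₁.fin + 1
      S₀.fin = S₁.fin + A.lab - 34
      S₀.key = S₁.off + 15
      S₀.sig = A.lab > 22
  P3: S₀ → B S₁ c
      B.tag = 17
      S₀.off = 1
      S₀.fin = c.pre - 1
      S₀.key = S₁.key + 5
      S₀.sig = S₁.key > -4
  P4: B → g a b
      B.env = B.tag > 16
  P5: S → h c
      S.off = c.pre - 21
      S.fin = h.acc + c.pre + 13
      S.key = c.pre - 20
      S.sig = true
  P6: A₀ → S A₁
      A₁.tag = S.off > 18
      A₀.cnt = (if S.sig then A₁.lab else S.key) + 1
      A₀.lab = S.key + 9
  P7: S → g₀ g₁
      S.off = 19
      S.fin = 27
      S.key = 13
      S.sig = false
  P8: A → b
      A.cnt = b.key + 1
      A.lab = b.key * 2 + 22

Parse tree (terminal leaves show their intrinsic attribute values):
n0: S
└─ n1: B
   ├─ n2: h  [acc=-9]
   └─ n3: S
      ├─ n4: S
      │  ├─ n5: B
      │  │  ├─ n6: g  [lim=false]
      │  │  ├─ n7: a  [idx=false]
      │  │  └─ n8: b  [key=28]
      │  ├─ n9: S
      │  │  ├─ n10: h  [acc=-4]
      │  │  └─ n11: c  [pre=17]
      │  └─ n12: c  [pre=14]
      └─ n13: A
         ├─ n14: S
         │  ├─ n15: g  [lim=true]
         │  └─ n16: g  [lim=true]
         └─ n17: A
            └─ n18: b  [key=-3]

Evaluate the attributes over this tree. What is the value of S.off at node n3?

16

1. n1.tag = 8  [8]
2. n2.acc = -9  [terminal]
3. n5.tag = 17  [17]
4. n6.lim = false  [terminal]
5. n7.idx = false  [terminal]
6. n8.key = 28  [terminal]
7. n5.env = true  [B.tag > 16]
8. n10.acc = -4  [terminal]
9. n11.pre = 17  [terminal]
10. n9.off = -4  [c.pre - 21]
11. n9.fin = 26  [h.acc + c.pre + 13]
12. n9.key = -3  [c.pre - 20]
13. n9.sig = true  [true]
14. n12.pre = 14  [terminal]
15. n4.off = 1  [1]
16. n4.fin = 13  [c.pre - 1]
17. n4.key = 2  [S₁.key + 5]
18. n4.sig = true  [S₁.key > -4]
19. n13.tag = false  [S₁.sig == false]
20. n15.lim = true  [terminal]
21. n16.lim = true  [terminal]
22. n14.off = 19  [19]
23. n14.fin = 27  [27]
24. n14.key = 13  [13]
25. n14.sig = false  [false]
26. n17.tag = true  [S.off > 18]
27. n18.key = -3  [terminal]
28. n17.cnt = -2  [b.key + 1]
29. n17.lab = 16  [b.key * 2 + 22]
30. n13.cnt = 14  [(if S.sig then A₁.lab else S.key) + 1]
31. n13.lab = 22  [S.key + 9]
32. n3.off = 16  [S₁.key + S₁.fin + 1]
33. n3.fin = 1  [S₁.fin + A.lab - 34]
34. n3.key = 16  [S₁.off + 15]
35. n3.sig = false  [A.lab > 22]
36. n1.env = false  [S.sig == true]
37. n0.off = -7  [-7]
38. n0.fin = -1  [-1]
39. n0.key = 1  [1]
40. n0.sig = false  [B.env == true]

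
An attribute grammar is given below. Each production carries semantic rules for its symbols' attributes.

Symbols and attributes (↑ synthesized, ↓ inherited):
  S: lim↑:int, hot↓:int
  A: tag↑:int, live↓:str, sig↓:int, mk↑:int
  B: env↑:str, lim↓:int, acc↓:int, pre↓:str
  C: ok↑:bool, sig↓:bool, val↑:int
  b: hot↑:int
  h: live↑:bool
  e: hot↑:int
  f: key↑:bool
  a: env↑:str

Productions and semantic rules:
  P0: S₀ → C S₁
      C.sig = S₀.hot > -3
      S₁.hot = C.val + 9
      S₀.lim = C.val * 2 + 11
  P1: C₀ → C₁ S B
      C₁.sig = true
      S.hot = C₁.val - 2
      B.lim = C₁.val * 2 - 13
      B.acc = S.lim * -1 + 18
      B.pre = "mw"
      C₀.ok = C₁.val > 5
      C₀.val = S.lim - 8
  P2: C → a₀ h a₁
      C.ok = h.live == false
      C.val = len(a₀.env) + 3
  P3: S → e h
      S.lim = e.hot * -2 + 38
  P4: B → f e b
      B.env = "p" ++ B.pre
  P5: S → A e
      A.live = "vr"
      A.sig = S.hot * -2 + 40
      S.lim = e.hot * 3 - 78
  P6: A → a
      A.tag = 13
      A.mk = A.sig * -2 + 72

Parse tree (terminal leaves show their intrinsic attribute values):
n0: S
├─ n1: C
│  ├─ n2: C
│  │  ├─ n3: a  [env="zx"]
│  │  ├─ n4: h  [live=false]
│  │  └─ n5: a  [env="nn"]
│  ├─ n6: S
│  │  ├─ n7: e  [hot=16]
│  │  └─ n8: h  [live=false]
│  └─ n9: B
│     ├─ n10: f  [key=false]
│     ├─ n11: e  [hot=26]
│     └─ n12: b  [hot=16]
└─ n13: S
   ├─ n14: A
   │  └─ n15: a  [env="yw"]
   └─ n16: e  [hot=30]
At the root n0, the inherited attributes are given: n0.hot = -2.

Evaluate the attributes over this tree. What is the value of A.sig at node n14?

1. n0.hot = -2  [given at root]
2. n1.sig = true  [S₀.hot > -3]
3. n2.sig = true  [true]
4. n3.env = "zx"  [terminal]
5. n4.live = false  [terminal]
6. n5.env = "nn"  [terminal]
7. n2.ok = true  [h.live == false]
8. n2.val = 5  [len(a₀.env) + 3]
9. n6.hot = 3  [C₁.val - 2]
10. n7.hot = 16  [terminal]
11. n8.live = false  [terminal]
12. n6.lim = 6  [e.hot * -2 + 38]
13. n9.lim = -3  [C₁.val * 2 - 13]
14. n9.acc = 12  [S.lim * -1 + 18]
15. n9.pre = "mw"  ["mw"]
16. n10.key = false  [terminal]
17. n11.hot = 26  [terminal]
18. n12.hot = 16  [terminal]
19. n9.env = "pmw"  ["p" ++ B.pre]
20. n1.ok = false  [C₁.val > 5]
21. n1.val = -2  [S.lim - 8]
22. n13.hot = 7  [C.val + 9]
23. n14.live = "vr"  ["vr"]
24. n14.sig = 26  [S.hot * -2 + 40]
25. n15.env = "yw"  [terminal]
26. n14.tag = 13  [13]
27. n14.mk = 20  [A.sig * -2 + 72]
28. n16.hot = 30  [terminal]
29. n13.lim = 12  [e.hot * 3 - 78]
30. n0.lim = 7  [C.val * 2 + 11]

26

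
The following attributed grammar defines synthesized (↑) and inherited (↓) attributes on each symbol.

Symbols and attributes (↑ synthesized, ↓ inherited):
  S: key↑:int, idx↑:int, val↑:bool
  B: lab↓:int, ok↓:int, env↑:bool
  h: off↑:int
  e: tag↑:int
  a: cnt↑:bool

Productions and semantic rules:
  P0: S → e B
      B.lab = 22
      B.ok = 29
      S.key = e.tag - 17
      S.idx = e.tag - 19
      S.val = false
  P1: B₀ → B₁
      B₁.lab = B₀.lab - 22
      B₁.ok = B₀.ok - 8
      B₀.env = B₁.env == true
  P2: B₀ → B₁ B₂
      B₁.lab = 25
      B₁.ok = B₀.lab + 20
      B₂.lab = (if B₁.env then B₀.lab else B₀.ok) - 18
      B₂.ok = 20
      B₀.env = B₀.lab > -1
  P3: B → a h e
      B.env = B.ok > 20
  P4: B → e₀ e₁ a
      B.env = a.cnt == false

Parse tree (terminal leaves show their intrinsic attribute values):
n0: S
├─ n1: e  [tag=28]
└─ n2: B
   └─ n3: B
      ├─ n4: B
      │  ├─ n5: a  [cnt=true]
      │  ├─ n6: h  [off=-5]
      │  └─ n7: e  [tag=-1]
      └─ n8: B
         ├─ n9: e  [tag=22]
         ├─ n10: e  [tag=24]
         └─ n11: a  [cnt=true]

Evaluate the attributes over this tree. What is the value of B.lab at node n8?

3

1. n1.tag = 28  [terminal]
2. n2.lab = 22  [22]
3. n2.ok = 29  [29]
4. n3.lab = 0  [B₀.lab - 22]
5. n3.ok = 21  [B₀.ok - 8]
6. n4.lab = 25  [25]
7. n4.ok = 20  [B₀.lab + 20]
8. n5.cnt = true  [terminal]
9. n6.off = -5  [terminal]
10. n7.tag = -1  [terminal]
11. n4.env = false  [B.ok > 20]
12. n8.lab = 3  [(if B₁.env then B₀.lab else B₀.ok) - 18]
13. n8.ok = 20  [20]
14. n9.tag = 22  [terminal]
15. n10.tag = 24  [terminal]
16. n11.cnt = true  [terminal]
17. n8.env = false  [a.cnt == false]
18. n3.env = true  [B₀.lab > -1]
19. n2.env = true  [B₁.env == true]
20. n0.key = 11  [e.tag - 17]
21. n0.idx = 9  [e.tag - 19]
22. n0.val = false  [false]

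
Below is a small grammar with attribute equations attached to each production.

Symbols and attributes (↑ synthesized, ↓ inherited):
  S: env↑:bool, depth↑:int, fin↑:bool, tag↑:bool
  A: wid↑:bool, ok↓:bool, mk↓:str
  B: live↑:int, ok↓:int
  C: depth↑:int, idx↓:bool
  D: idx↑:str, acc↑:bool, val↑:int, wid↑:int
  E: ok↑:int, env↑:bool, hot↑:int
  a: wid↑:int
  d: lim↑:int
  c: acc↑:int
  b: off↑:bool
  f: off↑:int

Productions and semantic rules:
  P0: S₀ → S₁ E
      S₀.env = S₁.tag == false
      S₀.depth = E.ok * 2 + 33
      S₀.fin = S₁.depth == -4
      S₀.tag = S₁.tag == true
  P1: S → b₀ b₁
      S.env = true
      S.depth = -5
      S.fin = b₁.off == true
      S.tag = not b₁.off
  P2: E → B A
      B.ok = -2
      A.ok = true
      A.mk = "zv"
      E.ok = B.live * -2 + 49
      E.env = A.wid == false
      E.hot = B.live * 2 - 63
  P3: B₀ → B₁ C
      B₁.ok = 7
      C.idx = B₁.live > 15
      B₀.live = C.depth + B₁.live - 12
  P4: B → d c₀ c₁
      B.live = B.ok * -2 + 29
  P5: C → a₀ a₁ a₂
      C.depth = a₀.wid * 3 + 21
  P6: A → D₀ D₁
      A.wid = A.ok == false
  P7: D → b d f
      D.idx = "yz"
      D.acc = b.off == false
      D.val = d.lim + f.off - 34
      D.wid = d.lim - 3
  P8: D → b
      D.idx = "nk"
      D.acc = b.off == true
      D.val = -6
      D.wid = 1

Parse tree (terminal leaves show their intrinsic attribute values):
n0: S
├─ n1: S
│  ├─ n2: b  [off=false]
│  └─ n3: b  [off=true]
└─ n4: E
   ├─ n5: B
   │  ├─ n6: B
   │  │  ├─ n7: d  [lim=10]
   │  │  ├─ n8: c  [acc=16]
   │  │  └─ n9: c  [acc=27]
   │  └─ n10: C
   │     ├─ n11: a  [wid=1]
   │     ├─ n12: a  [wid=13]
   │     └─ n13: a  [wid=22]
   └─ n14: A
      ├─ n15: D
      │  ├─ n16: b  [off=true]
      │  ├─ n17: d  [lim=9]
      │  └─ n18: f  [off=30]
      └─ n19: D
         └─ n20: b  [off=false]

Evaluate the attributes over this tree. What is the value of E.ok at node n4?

1. n2.off = false  [terminal]
2. n3.off = true  [terminal]
3. n1.env = true  [true]
4. n1.depth = -5  [-5]
5. n1.fin = true  [b₁.off == true]
6. n1.tag = false  [not b₁.off]
7. n5.ok = -2  [-2]
8. n6.ok = 7  [7]
9. n7.lim = 10  [terminal]
10. n8.acc = 16  [terminal]
11. n9.acc = 27  [terminal]
12. n6.live = 15  [B.ok * -2 + 29]
13. n10.idx = false  [B₁.live > 15]
14. n11.wid = 1  [terminal]
15. n12.wid = 13  [terminal]
16. n13.wid = 22  [terminal]
17. n10.depth = 24  [a₀.wid * 3 + 21]
18. n5.live = 27  [C.depth + B₁.live - 12]
19. n14.ok = true  [true]
20. n14.mk = "zv"  ["zv"]
21. n16.off = true  [terminal]
22. n17.lim = 9  [terminal]
23. n18.off = 30  [terminal]
24. n15.idx = "yz"  ["yz"]
25. n15.acc = false  [b.off == false]
26. n15.val = 5  [d.lim + f.off - 34]
27. n15.wid = 6  [d.lim - 3]
28. n20.off = false  [terminal]
29. n19.idx = "nk"  ["nk"]
30. n19.acc = false  [b.off == true]
31. n19.val = -6  [-6]
32. n19.wid = 1  [1]
33. n14.wid = false  [A.ok == false]
34. n4.ok = -5  [B.live * -2 + 49]
35. n4.env = true  [A.wid == false]
36. n4.hot = -9  [B.live * 2 - 63]
37. n0.env = true  [S₁.tag == false]
38. n0.depth = 23  [E.ok * 2 + 33]
39. n0.fin = false  [S₁.depth == -4]
40. n0.tag = false  [S₁.tag == true]

-5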